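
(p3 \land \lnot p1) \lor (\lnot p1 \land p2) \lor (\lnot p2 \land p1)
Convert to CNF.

(p3 \lor p2 \lor p1) \land (\lnot p1 \lor \lnot p2)

(p3 \land \lnot p1) \lor (\lnot p1 \land p2) \lor (\lnot p2 \land p1)
≡ (p3 \lor \lnot p1 \lor \lnot p2) \land (p3 \lor \lnot p1 \lor p1) \land (p3 \lor p2 \lor \lnot p2) \land (p3 \lor p2 \lor p1) \land (\lnot p1 \lor \lnot p1 \lor \lnot p2) \land (\lnot p1 \lor \lnot p1 \lor p1) \land (\lnot p1 \lor p2 \lor \lnot p2) \land (\lnot p1 \lor p2 \lor p1)   (distribute \lor over \land)
≡ (p3 \lor p2 \lor p1) \land (\lnot p1 \lor \lnot p2)   (simplify)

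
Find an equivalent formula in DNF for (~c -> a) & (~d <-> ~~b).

(~c -> a) & (~d <-> ~~b)
≡ (~~c | a) & (~d <-> ~~b)   — eliminate ->
≡ (~~c | a) & (~d -> ~~b) & (~~b -> ~d)   — eliminate <->
≡ (~~c | a) & (~~d | ~~b) & (~~b -> ~d)   — eliminate ->
≡ (~~c | a) & (~~d | ~~b) & (~~~b | ~d)   — eliminate ->
≡ (c | a) & (~~d | ~~b) & (~~~b | ~d)   — double negation
≡ (c | a) & (d | ~~b) & (~~~b | ~d)   — double negation
≡ (c | a) & (d | b) & (~~~b | ~d)   — double negation
≡ (c | a) & (d | b) & (~b | ~d)   — double negation
≡ (c & d & ~b) | (c & d & ~d) | (c & b & ~b) | (c & b & ~d) | (a & d & ~b) | (a & d & ~d) | (a & b & ~b) | (a & b & ~d)   — distribute & over |
≡ (c & d & ~b) | (c & b & ~d) | (a & d & ~b) | (a & b & ~d)   — simplify

(c & d & ~b) | (c & b & ~d) | (a & d & ~b) | (a & b & ~d)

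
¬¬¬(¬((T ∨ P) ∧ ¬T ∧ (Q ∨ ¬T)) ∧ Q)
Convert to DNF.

¬¬¬(¬((T ∨ P) ∧ ¬T ∧ (Q ∨ ¬T)) ∧ Q)
⇔ ¬(¬((T ∨ P) ∧ ¬T ∧ (Q ∨ ¬T)) ∧ Q)
⇔ ¬¬((T ∨ P) ∧ ¬T ∧ (Q ∨ ¬T)) ∨ ¬Q
⇔ ((T ∨ P) ∧ ¬T ∧ (Q ∨ ¬T)) ∨ ¬Q
⇔ (T ∧ ¬T ∧ Q) ∨ (T ∧ ¬T ∧ ¬T) ∨ (P ∧ ¬T ∧ Q) ∨ (P ∧ ¬T ∧ ¬T) ∨ ¬Q
⇔ (P ∧ ¬T) ∨ ¬Q

(P ∧ ¬T) ∨ ¬Q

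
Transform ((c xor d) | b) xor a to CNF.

((c xor d) | b) xor a
≡ ((c xor d) | b | a) & ~(((c xor d) | b) & a)   — expand xor
≡ (((c | d) & ~(c & d)) | b | a) & ~(((c xor d) | b) & a)   — expand xor
≡ (((c | d) & ~(c & d)) | b | a) & ~((((c | d) & ~(c & d)) | b) & a)   — expand xor
≡ (((c | d) & (~c | ~d)) | b | a) & ~((((c | d) & ~(c & d)) | b) & a)   — De Morgan
≡ (((c | d) & (~c | ~d)) | b | a) & (~(((c | d) & ~(c & d)) | b) | ~a)   — De Morgan
≡ (((c | d) & (~c | ~d)) | b | a) & ((~((c | d) & ~(c & d)) & ~b) | ~a)   — De Morgan
≡ (((c | d) & (~c | ~d)) | b | a) & (((~(c | d) | ~~(c & d)) & ~b) | ~a)   — De Morgan
≡ (((c | d) & (~c | ~d)) | b | a) & ((((~c & ~d) | ~~(c & d)) & ~b) | ~a)   — De Morgan
≡ (((c | d) & (~c | ~d)) | b | a) & ((((~c & ~d) | (c & d)) & ~b) | ~a)   — double negation
≡ (c | d | b | a) & (~c | ~d | b | a) & (~c | c | ~a) & (~c | d | ~a) & (~d | c | ~a) & (~d | d | ~a) & (~b | ~a)   — distribute | over &
≡ (c | d | b | a) & (~c | ~d | b | a) & (~c | d | ~a) & (~d | c | ~a) & (~b | ~a)   — simplify

(c | d | b | a) & (~c | ~d | b | a) & (~c | d | ~a) & (~d | c | ~a) & (~b | ~a)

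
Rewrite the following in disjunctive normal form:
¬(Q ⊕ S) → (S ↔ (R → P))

(Q ∧ ¬S) ∨ (¬Q ∧ S) ∨ (¬S ∧ R ∧ ¬P) ∨ (¬R ∧ S) ∨ (P ∧ S)

¬(Q ⊕ S) → (S ↔ (R → P))
≡ ¬¬(Q ⊕ S) ∨ (S ↔ (R → P))   — eliminate →
≡ ¬¬((Q ∧ ¬S) ∨ (¬Q ∧ S)) ∨ (S ↔ (R → P))   — expand ⊕
≡ ¬¬((Q ∧ ¬S) ∨ (¬Q ∧ S)) ∨ ((S → (R → P)) ∧ ((R → P) → S))   — eliminate ↔
≡ ¬¬((Q ∧ ¬S) ∨ (¬Q ∧ S)) ∨ ((¬S ∨ (R → P)) ∧ ((R → P) → S))   — eliminate →
≡ ¬¬((Q ∧ ¬S) ∨ (¬Q ∧ S)) ∨ ((¬S ∨ ¬R ∨ P) ∧ ((R → P) → S))   — eliminate →
≡ ¬¬((Q ∧ ¬S) ∨ (¬Q ∧ S)) ∨ ((¬S ∨ ¬R ∨ P) ∧ (¬(R → P) ∨ S))   — eliminate →
≡ ¬¬((Q ∧ ¬S) ∨ (¬Q ∧ S)) ∨ ((¬S ∨ ¬R ∨ P) ∧ (¬(¬R ∨ P) ∨ S))   — eliminate →
≡ (Q ∧ ¬S) ∨ (¬Q ∧ S) ∨ ((¬S ∨ ¬R ∨ P) ∧ (¬(¬R ∨ P) ∨ S))   — double negation
≡ (Q ∧ ¬S) ∨ (¬Q ∧ S) ∨ ((¬S ∨ ¬R ∨ P) ∧ ((¬¬R ∧ ¬P) ∨ S))   — De Morgan
≡ (Q ∧ ¬S) ∨ (¬Q ∧ S) ∨ ((¬S ∨ ¬R ∨ P) ∧ ((R ∧ ¬P) ∨ S))   — double negation
≡ (Q ∧ ¬S) ∨ (¬Q ∧ S) ∨ (¬S ∧ R ∧ ¬P) ∨ (¬S ∧ S) ∨ (¬R ∧ R ∧ ¬P) ∨ (¬R ∧ S) ∨ (P ∧ R ∧ ¬P) ∨ (P ∧ S)   — distribute ∧ over ∨
≡ (Q ∧ ¬S) ∨ (¬Q ∧ S) ∨ (¬S ∧ R ∧ ¬P) ∨ (¬R ∧ S) ∨ (P ∧ S)   — simplify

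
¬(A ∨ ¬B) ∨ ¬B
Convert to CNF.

¬(A ∨ ¬B) ∨ ¬B
⇔ (¬A ∧ ¬¬B) ∨ ¬B   (De Morgan)
⇔ (¬A ∧ B) ∨ ¬B   (double negation)
⇔ (¬A ∨ ¬B) ∧ (B ∨ ¬B)   (distribute ∨ over ∧)
⇔ ¬A ∨ ¬B   (simplify)

¬A ∨ ¬B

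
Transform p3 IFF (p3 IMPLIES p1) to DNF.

p3 IFF (p3 IMPLIES p1)
≡ (p3 IMPLIES (p3 IMPLIES p1)) AND ((p3 IMPLIES p1) IMPLIES p3)   [eliminate IFF]
≡ (NOT p3 OR (p3 IMPLIES p1)) AND ((p3 IMPLIES p1) IMPLIES p3)   [eliminate IMPLIES]
≡ (NOT p3 OR NOT p3 OR p1) AND ((p3 IMPLIES p1) IMPLIES p3)   [eliminate IMPLIES]
≡ (NOT p3 OR NOT p3 OR p1) AND (NOT (p3 IMPLIES p1) OR p3)   [eliminate IMPLIES]
≡ (NOT p3 OR NOT p3 OR p1) AND (NOT (NOT p3 OR p1) OR p3)   [eliminate IMPLIES]
≡ (NOT p3 OR NOT p3 OR p1) AND ((NOT NOT p3 AND NOT p1) OR p3)   [De Morgan]
≡ (NOT p3 OR NOT p3 OR p1) AND ((p3 AND NOT p1) OR p3)   [double negation]
≡ (NOT p3 AND p3 AND NOT p1) OR (NOT p3 AND p3) OR (NOT p3 AND p3 AND NOT p1) OR (NOT p3 AND p3) OR (p1 AND p3 AND NOT p1) OR (p1 AND p3)   [distribute AND over OR]
≡ p1 AND p3   [simplify]

p1 AND p3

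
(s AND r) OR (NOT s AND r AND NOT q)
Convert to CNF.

(s AND r) OR (NOT s AND r AND NOT q)
= (s OR NOT s) AND (s OR r) AND (s OR NOT q) AND (r OR NOT s) AND (r OR r) AND (r OR NOT q)   — distribute OR over AND
= (s OR NOT q) AND r   — simplify

(s OR NOT q) AND r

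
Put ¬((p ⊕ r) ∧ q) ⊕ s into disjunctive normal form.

(¬p ∧ ¬r ∧ ¬s) ∨ (r ∧ p ∧ ¬s) ∨ (¬q ∧ ¬s) ∨ (p ∧ ¬r ∧ q ∧ s) ∨ (¬p ∧ r ∧ q ∧ s)

¬((p ⊕ r) ∧ q) ⊕ s
= (¬((p ⊕ r) ∧ q) ∧ ¬s) ∨ (¬¬((p ⊕ r) ∧ q) ∧ s)   (expand ⊕)
= (¬(((p ∧ ¬r) ∨ (¬p ∧ r)) ∧ q) ∧ ¬s) ∨ (¬¬((p ⊕ r) ∧ q) ∧ s)   (expand ⊕)
= (¬(((p ∧ ¬r) ∨ (¬p ∧ r)) ∧ q) ∧ ¬s) ∨ (¬¬(((p ∧ ¬r) ∨ (¬p ∧ r)) ∧ q) ∧ s)   (expand ⊕)
= ((¬((p ∧ ¬r) ∨ (¬p ∧ r)) ∨ ¬q) ∧ ¬s) ∨ (¬¬(((p ∧ ¬r) ∨ (¬p ∧ r)) ∧ q) ∧ s)   (De Morgan)
= (((¬(p ∧ ¬r) ∧ ¬(¬p ∧ r)) ∨ ¬q) ∧ ¬s) ∨ (¬¬(((p ∧ ¬r) ∨ (¬p ∧ r)) ∧ q) ∧ s)   (De Morgan)
= ((((¬p ∨ ¬¬r) ∧ ¬(¬p ∧ r)) ∨ ¬q) ∧ ¬s) ∨ (¬¬(((p ∧ ¬r) ∨ (¬p ∧ r)) ∧ q) ∧ s)   (De Morgan)
= ((((¬p ∨ r) ∧ ¬(¬p ∧ r)) ∨ ¬q) ∧ ¬s) ∨ (¬¬(((p ∧ ¬r) ∨ (¬p ∧ r)) ∧ q) ∧ s)   (double negation)
= ((((¬p ∨ r) ∧ (¬¬p ∨ ¬r)) ∨ ¬q) ∧ ¬s) ∨ (¬¬(((p ∧ ¬r) ∨ (¬p ∧ r)) ∧ q) ∧ s)   (De Morgan)
= ((((¬p ∨ r) ∧ (p ∨ ¬r)) ∨ ¬q) ∧ ¬s) ∨ (¬¬(((p ∧ ¬r) ∨ (¬p ∧ r)) ∧ q) ∧ s)   (double negation)
= ((((¬p ∨ r) ∧ (p ∨ ¬r)) ∨ ¬q) ∧ ¬s) ∨ (((p ∧ ¬r) ∨ (¬p ∧ r)) ∧ q ∧ s)   (double negation)
= (¬p ∧ p ∧ ¬s) ∨ (¬p ∧ ¬r ∧ ¬s) ∨ (r ∧ p ∧ ¬s) ∨ (r ∧ ¬r ∧ ¬s) ∨ (¬q ∧ ¬s) ∨ (p ∧ ¬r ∧ q ∧ s) ∨ (¬p ∧ r ∧ q ∧ s)   (distribute ∧ over ∨)
= (¬p ∧ ¬r ∧ ¬s) ∨ (r ∧ p ∧ ¬s) ∨ (¬q ∧ ¬s) ∨ (p ∧ ¬r ∧ q ∧ s) ∨ (¬p ∧ r ∧ q ∧ s)   (simplify)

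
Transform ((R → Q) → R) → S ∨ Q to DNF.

¬R ∨ S ∨ Q

((R → Q) → R) → S ∨ Q
≡ ¬((R → Q) → R) ∨ S ∨ Q   (eliminate →)
≡ ¬(¬(R → Q) ∨ R) ∨ S ∨ Q   (eliminate →)
≡ ¬(¬(¬R ∨ Q) ∨ R) ∨ S ∨ Q   (eliminate →)
≡ ¬¬(¬R ∨ Q) ∧ ¬R ∨ S ∨ Q   (De Morgan)
≡ (¬R ∨ Q) ∧ ¬R ∨ S ∨ Q   (double negation)
≡ ¬R ∧ ¬R ∨ Q ∧ ¬R ∨ S ∨ Q   (distribute ∧ over ∨)
≡ ¬R ∨ S ∨ Q   (simplify)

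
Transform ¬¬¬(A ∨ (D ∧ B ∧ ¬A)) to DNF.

¬¬¬(A ∨ (D ∧ B ∧ ¬A))
⇔ ¬(A ∨ (D ∧ B ∧ ¬A))
⇔ ¬A ∧ ¬(D ∧ B ∧ ¬A)
⇔ ¬A ∧ (¬D ∨ ¬B ∨ ¬¬A)
⇔ ¬A ∧ (¬D ∨ ¬B ∨ A)
⇔ (¬A ∧ ¬D) ∨ (¬A ∧ ¬B) ∨ (¬A ∧ A)
⇔ (¬A ∧ ¬D) ∨ (¬A ∧ ¬B)

(¬A ∧ ¬D) ∨ (¬A ∧ ¬B)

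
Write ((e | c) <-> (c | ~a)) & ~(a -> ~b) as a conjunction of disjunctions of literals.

(~e | c | ~a) & a & b

((e | c) <-> (c | ~a)) & ~(a -> ~b)
≡ ((e | c) -> (c | ~a)) & ((c | ~a) -> (e | c)) & ~(a -> ~b)
≡ (~(e | c) | c | ~a) & ((c | ~a) -> (e | c)) & ~(a -> ~b)
≡ (~(e | c) | c | ~a) & (~(c | ~a) | e | c) & ~(a -> ~b)
≡ (~(e | c) | c | ~a) & (~(c | ~a) | e | c) & ~(~a | ~b)
≡ ((~e & ~c) | c | ~a) & (~(c | ~a) | e | c) & ~(~a | ~b)
≡ ((~e & ~c) | c | ~a) & ((~c & ~~a) | e | c) & ~(~a | ~b)
≡ ((~e & ~c) | c | ~a) & ((~c & a) | e | c) & ~(~a | ~b)
≡ ((~e & ~c) | c | ~a) & ((~c & a) | e | c) & ~~a & ~~b
≡ ((~e & ~c) | c | ~a) & ((~c & a) | e | c) & a & ~~b
≡ ((~e & ~c) | c | ~a) & ((~c & a) | e | c) & a & b
≡ (~e | c | ~a) & (~c | c | ~a) & (~c | e | c) & (a | e | c) & a & b
≡ (~e | c | ~a) & a & b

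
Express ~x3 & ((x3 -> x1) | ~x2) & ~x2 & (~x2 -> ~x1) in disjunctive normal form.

~x3 & ((x3 -> x1) | ~x2) & ~x2 & (~x2 -> ~x1)
= ~x3 & (~x3 | x1 | ~x2) & ~x2 & (~x2 -> ~x1)   — eliminate ->
= ~x3 & (~x3 | x1 | ~x2) & ~x2 & (~~x2 | ~x1)   — eliminate ->
= ~x3 & (~x3 | x1 | ~x2) & ~x2 & (x2 | ~x1)   — double negation
= (~x3 & ~x3 & ~x2 & x2) | (~x3 & ~x3 & ~x2 & ~x1) | (~x3 & x1 & ~x2 & x2) | (~x3 & x1 & ~x2 & ~x1) | (~x3 & ~x2 & ~x2 & x2) | (~x3 & ~x2 & ~x2 & ~x1)   — distribute & over |
= ~x3 & ~x2 & ~x1   — simplify

~x3 & ~x2 & ~x1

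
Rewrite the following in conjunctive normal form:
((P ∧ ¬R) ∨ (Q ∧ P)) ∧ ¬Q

P ∧ (¬R ∨ Q) ∧ ¬Q

((P ∧ ¬R) ∨ (Q ∧ P)) ∧ ¬Q
⇔ (P ∨ Q) ∧ (P ∨ P) ∧ (¬R ∨ Q) ∧ (¬R ∨ P) ∧ ¬Q   (distribute ∨ over ∧)
⇔ P ∧ (¬R ∨ Q) ∧ ¬Q   (simplify)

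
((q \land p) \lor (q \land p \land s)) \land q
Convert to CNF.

q \land p

((q \land p) \lor (q \land p \land s)) \land q
⇔ (q \lor q) \land (q \lor p) \land (q \lor s) \land (p \lor q) \land (p \lor p) \land (p \lor s) \land q   (distribute \lor over \land)
⇔ q \land p   (simplify)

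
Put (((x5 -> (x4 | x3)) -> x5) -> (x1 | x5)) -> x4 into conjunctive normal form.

(((x5 -> (x4 | x3)) -> x5) -> (x1 | x5)) -> x4
≡ ~(((x5 -> (x4 | x3)) -> x5) -> (x1 | x5)) | x4   (eliminate ->)
≡ ~(~((x5 -> (x4 | x3)) -> x5) | x1 | x5) | x4   (eliminate ->)
≡ ~(~(~(x5 -> (x4 | x3)) | x5) | x1 | x5) | x4   (eliminate ->)
≡ ~(~(~(~x5 | x4 | x3) | x5) | x1 | x5) | x4   (eliminate ->)
≡ (~~(~(~x5 | x4 | x3) | x5) & ~x1 & ~x5) | x4   (De Morgan)
≡ ((~(~x5 | x4 | x3) | x5) & ~x1 & ~x5) | x4   (double negation)
≡ (((~~x5 & ~x4 & ~x3) | x5) & ~x1 & ~x5) | x4   (De Morgan)
≡ (((x5 & ~x4 & ~x3) | x5) & ~x1 & ~x5) | x4   (double negation)
≡ (x5 | x5 | x4) & (~x4 | x5 | x4) & (~x3 | x5 | x4) & (~x1 | x4) & (~x5 | x4)   (distribute | over &)
≡ (x5 | x4) & (~x1 | x4) & (~x5 | x4)   (simplify)

(x5 | x4) & (~x1 | x4) & (~x5 | x4)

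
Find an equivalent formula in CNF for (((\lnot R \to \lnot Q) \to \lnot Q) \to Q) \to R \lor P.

(((\lnot R \to \lnot Q) \to \lnot Q) \to Q) \to R \lor P
= \lnot (((\lnot R \to \lnot Q) \to \lnot Q) \to Q) \lor R \lor P   [eliminate \to]
= \lnot (\lnot ((\lnot R \to \lnot Q) \to \lnot Q) \lor Q) \lor R \lor P   [eliminate \to]
= \lnot (\lnot (\lnot (\lnot R \to \lnot Q) \lor \lnot Q) \lor Q) \lor R \lor P   [eliminate \to]
= \lnot (\lnot (\lnot (\lnot \lnot R \lor \lnot Q) \lor \lnot Q) \lor Q) \lor R \lor P   [eliminate \to]
= \lnot \lnot (\lnot (\lnot \lnot R \lor \lnot Q) \lor \lnot Q) \land \lnot Q \lor R \lor P   [De Morgan]
= (\lnot (\lnot \lnot R \lor \lnot Q) \lor \lnot Q) \land \lnot Q \lor R \lor P   [double negation]
= (\lnot \lnot \lnot R \land \lnot \lnot Q \lor \lnot Q) \land \lnot Q \lor R \lor P   [De Morgan]
= (\lnot R \land \lnot \lnot Q \lor \lnot Q) \land \lnot Q \lor R \lor P   [double negation]
= (\lnot R \land Q \lor \lnot Q) \land \lnot Q \lor R \lor P   [double negation]
= (\lnot R \lor \lnot Q \lor R \lor P) \land (Q \lor \lnot Q \lor R \lor P) \land (\lnot Q \lor R \lor P)   [distribute \lor over \land]
= \lnot Q \lor R \lor P   [simplify]

\lnot Q \lor R \lor P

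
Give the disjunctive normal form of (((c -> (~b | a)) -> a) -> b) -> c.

(a & ~b) | c

(((c -> (~b | a)) -> a) -> b) -> c
≡ ~(((c -> (~b | a)) -> a) -> b) | c
≡ ~(~((c -> (~b | a)) -> a) | b) | c
≡ ~(~(~(c -> (~b | a)) | a) | b) | c
≡ ~(~(~(~c | ~b | a) | a) | b) | c
≡ (~~(~(~c | ~b | a) | a) & ~b) | c
≡ ((~(~c | ~b | a) | a) & ~b) | c
≡ (((~~c & ~~b & ~a) | a) & ~b) | c
≡ (((c & ~~b & ~a) | a) & ~b) | c
≡ (((c & b & ~a) | a) & ~b) | c
≡ (c & b & ~a & ~b) | (a & ~b) | c
≡ (a & ~b) | c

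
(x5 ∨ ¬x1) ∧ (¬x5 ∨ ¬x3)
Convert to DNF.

(x5 ∧ ¬x3) ∨ (¬x1 ∧ ¬x5) ∨ (¬x1 ∧ ¬x3)

(x5 ∨ ¬x1) ∧ (¬x5 ∨ ¬x3)
≡ (x5 ∧ ¬x5) ∨ (x5 ∧ ¬x3) ∨ (¬x1 ∧ ¬x5) ∨ (¬x1 ∧ ¬x3)   — distribute ∧ over ∨
≡ (x5 ∧ ¬x3) ∨ (¬x1 ∧ ¬x5) ∨ (¬x1 ∧ ¬x3)   — simplify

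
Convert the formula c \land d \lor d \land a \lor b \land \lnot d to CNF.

(c \lor a \lor b) \land (c \lor a \lor \lnot d) \land (d \lor b)

c \land d \lor d \land a \lor b \land \lnot d
⇔ (c \lor d \lor b) \land (c \lor d \lor \lnot d) \land (c \lor a \lor b) \land (c \lor a \lor \lnot d) \land (d \lor d \lor b) \land (d \lor d \lor \lnot d) \land (d \lor a \lor b) \land (d \lor a \lor \lnot d)   (distribute \lor over \land)
⇔ (c \lor a \lor b) \land (c \lor a \lor \lnot d) \land (d \lor b)   (simplify)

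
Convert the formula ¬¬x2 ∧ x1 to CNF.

x2 ∧ x1

¬¬x2 ∧ x1
≡ x2 ∧ x1   (double negation)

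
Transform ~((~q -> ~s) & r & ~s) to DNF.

~r | s

~((~q -> ~s) & r & ~s)
≡ ~((~~q | ~s) & r & ~s)   — eliminate ->
≡ ~(~~q | ~s) | ~r | ~~s   — De Morgan
≡ (~~~q & ~~s) | ~r | ~~s   — De Morgan
≡ (~q & ~~s) | ~r | ~~s   — double negation
≡ (~q & s) | ~r | ~~s   — double negation
≡ (~q & s) | ~r | s   — double negation
≡ ~r | s   — simplify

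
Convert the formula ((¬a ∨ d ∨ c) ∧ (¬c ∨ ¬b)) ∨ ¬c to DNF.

(¬a ∧ ¬b) ∨ (d ∧ ¬b) ∨ (c ∧ ¬b) ∨ ¬c

((¬a ∨ d ∨ c) ∧ (¬c ∨ ¬b)) ∨ ¬c
⇔ (¬a ∧ ¬c) ∨ (¬a ∧ ¬b) ∨ (d ∧ ¬c) ∨ (d ∧ ¬b) ∨ (c ∧ ¬c) ∨ (c ∧ ¬b) ∨ ¬c
⇔ (¬a ∧ ¬b) ∨ (d ∧ ¬b) ∨ (c ∧ ¬b) ∨ ¬c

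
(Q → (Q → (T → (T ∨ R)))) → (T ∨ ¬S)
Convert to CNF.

(Q → (Q → (T → (T ∨ R)))) → (T ∨ ¬S)
= ¬(Q → (Q → (T → (T ∨ R)))) ∨ T ∨ ¬S   — eliminate →
= ¬(¬Q ∨ (Q → (T → (T ∨ R)))) ∨ T ∨ ¬S   — eliminate →
= ¬(¬Q ∨ ¬Q ∨ (T → (T ∨ R))) ∨ T ∨ ¬S   — eliminate →
= ¬(¬Q ∨ ¬Q ∨ ¬T ∨ T ∨ R) ∨ T ∨ ¬S   — eliminate →
= (¬¬Q ∧ ¬¬Q ∧ ¬¬T ∧ ¬T ∧ ¬R) ∨ T ∨ ¬S   — De Morgan
= (Q ∧ ¬¬Q ∧ ¬¬T ∧ ¬T ∧ ¬R) ∨ T ∨ ¬S   — double negation
= (Q ∧ Q ∧ ¬¬T ∧ ¬T ∧ ¬R) ∨ T ∨ ¬S   — double negation
= (Q ∧ Q ∧ T ∧ ¬T ∧ ¬R) ∨ T ∨ ¬S   — double negation
= (Q ∨ T ∨ ¬S) ∧ (Q ∨ T ∨ ¬S) ∧ (T ∨ T ∨ ¬S) ∧ (¬T ∨ T ∨ ¬S) ∧ (¬R ∨ T ∨ ¬S)   — distribute ∨ over ∧
= T ∨ ¬S   — simplify

T ∨ ¬S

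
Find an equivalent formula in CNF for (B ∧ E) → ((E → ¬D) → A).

¬B ∨ ¬E ∨ D ∨ A

(B ∧ E) → ((E → ¬D) → A)
⇔ ¬(B ∧ E) ∨ ((E → ¬D) → A)   (eliminate →)
⇔ ¬(B ∧ E) ∨ ¬(E → ¬D) ∨ A   (eliminate →)
⇔ ¬(B ∧ E) ∨ ¬(¬E ∨ ¬D) ∨ A   (eliminate →)
⇔ ¬B ∨ ¬E ∨ ¬(¬E ∨ ¬D) ∨ A   (De Morgan)
⇔ ¬B ∨ ¬E ∨ (¬¬E ∧ ¬¬D) ∨ A   (De Morgan)
⇔ ¬B ∨ ¬E ∨ (E ∧ ¬¬D) ∨ A   (double negation)
⇔ ¬B ∨ ¬E ∨ (E ∧ D) ∨ A   (double negation)
⇔ (¬B ∨ ¬E ∨ E ∨ A) ∧ (¬B ∨ ¬E ∨ D ∨ A)   (distribute ∨ over ∧)
⇔ ¬B ∨ ¬E ∨ D ∨ A   (simplify)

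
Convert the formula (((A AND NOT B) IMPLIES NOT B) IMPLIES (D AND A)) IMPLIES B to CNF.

NOT D OR NOT A OR B

(((A AND NOT B) IMPLIES NOT B) IMPLIES (D AND A)) IMPLIES B
= NOT (((A AND NOT B) IMPLIES NOT B) IMPLIES (D AND A)) OR B   — eliminate IMPLIES
= NOT (NOT ((A AND NOT B) IMPLIES NOT B) OR (D AND A)) OR B   — eliminate IMPLIES
= NOT (NOT (NOT (A AND NOT B) OR NOT B) OR (D AND A)) OR B   — eliminate IMPLIES
= (NOT NOT (NOT (A AND NOT B) OR NOT B) AND NOT (D AND A)) OR B   — De Morgan
= ((NOT (A AND NOT B) OR NOT B) AND NOT (D AND A)) OR B   — double negation
= ((NOT A OR NOT NOT B OR NOT B) AND NOT (D AND A)) OR B   — De Morgan
= ((NOT A OR B OR NOT B) AND NOT (D AND A)) OR B   — double negation
= ((NOT A OR B OR NOT B) AND (NOT D OR NOT A)) OR B   — De Morgan
= (NOT A OR B OR NOT B OR B) AND (NOT D OR NOT A OR B)   — distribute OR over AND
= NOT D OR NOT A OR B   — simplify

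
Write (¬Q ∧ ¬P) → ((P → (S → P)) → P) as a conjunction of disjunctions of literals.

Q ∨ P

(¬Q ∧ ¬P) → ((P → (S → P)) → P)
= ¬(¬Q ∧ ¬P) ∨ ((P → (S → P)) → P)   (eliminate →)
= ¬(¬Q ∧ ¬P) ∨ ¬(P → (S → P)) ∨ P   (eliminate →)
= ¬(¬Q ∧ ¬P) ∨ ¬(¬P ∨ (S → P)) ∨ P   (eliminate →)
= ¬(¬Q ∧ ¬P) ∨ ¬(¬P ∨ ¬S ∨ P) ∨ P   (eliminate →)
= ¬¬Q ∨ ¬¬P ∨ ¬(¬P ∨ ¬S ∨ P) ∨ P   (De Morgan)
= Q ∨ ¬¬P ∨ ¬(¬P ∨ ¬S ∨ P) ∨ P   (double negation)
= Q ∨ P ∨ ¬(¬P ∨ ¬S ∨ P) ∨ P   (double negation)
= Q ∨ P ∨ (¬¬P ∧ ¬¬S ∧ ¬P) ∨ P   (De Morgan)
= Q ∨ P ∨ (P ∧ ¬¬S ∧ ¬P) ∨ P   (double negation)
= Q ∨ P ∨ (P ∧ S ∧ ¬P) ∨ P   (double negation)
= (Q ∨ P ∨ P ∨ P) ∧ (Q ∨ P ∨ S ∨ P) ∧ (Q ∨ P ∨ ¬P ∨ P)   (distribute ∨ over ∧)
= Q ∨ P   (simplify)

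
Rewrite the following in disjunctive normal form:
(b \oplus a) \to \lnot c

(b \oplus a) \to \lnot c
≡ \lnot (b \oplus a) \lor \lnot c   — eliminate \to
≡ \lnot ((b \land \lnot a) \lor (\lnot b \land a)) \lor \lnot c   — expand \oplus
≡ (\lnot (b \land \lnot a) \land \lnot (\lnot b \land a)) \lor \lnot c   — De Morgan
≡ ((\lnot b \lor \lnot \lnot a) \land \lnot (\lnot b \land a)) \lor \lnot c   — De Morgan
≡ ((\lnot b \lor a) \land \lnot (\lnot b \land a)) \lor \lnot c   — double negation
≡ ((\lnot b \lor a) \land (\lnot \lnot b \lor \lnot a)) \lor \lnot c   — De Morgan
≡ ((\lnot b \lor a) \land (b \lor \lnot a)) \lor \lnot c   — double negation
≡ (\lnot b \land b) \lor (\lnot b \land \lnot a) \lor (a \land b) \lor (a \land \lnot a) \lor \lnot c   — distribute \land over \lor
≡ (\lnot b \land \lnot a) \lor (a \land b) \lor \lnot c   — simplify

(\lnot b \land \lnot a) \lor (a \land b) \lor \lnot c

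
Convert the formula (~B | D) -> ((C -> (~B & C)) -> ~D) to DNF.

(C & B) | ~D

(~B | D) -> ((C -> (~B & C)) -> ~D)
≡ ~(~B | D) | ((C -> (~B & C)) -> ~D)   — eliminate ->
≡ ~(~B | D) | ~(C -> (~B & C)) | ~D   — eliminate ->
≡ ~(~B | D) | ~(~C | (~B & C)) | ~D   — eliminate ->
≡ (~~B & ~D) | ~(~C | (~B & C)) | ~D   — De Morgan
≡ (B & ~D) | ~(~C | (~B & C)) | ~D   — double negation
≡ (B & ~D) | (~~C & ~(~B & C)) | ~D   — De Morgan
≡ (B & ~D) | (C & ~(~B & C)) | ~D   — double negation
≡ (B & ~D) | (C & (~~B | ~C)) | ~D   — De Morgan
≡ (B & ~D) | (C & (B | ~C)) | ~D   — double negation
≡ (B & ~D) | (C & B) | (C & ~C) | ~D   — distribute & over |
≡ (C & B) | ~D   — simplify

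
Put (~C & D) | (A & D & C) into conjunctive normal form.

(~C | A) & D

(~C & D) | (A & D & C)
= (~C | A) & (~C | D) & (~C | C) & (D | A) & (D | D) & (D | C)   [distribute | over &]
= (~C | A) & D   [simplify]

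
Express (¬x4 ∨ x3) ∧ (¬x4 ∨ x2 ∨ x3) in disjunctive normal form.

(¬x4 ∨ x3) ∧ (¬x4 ∨ x2 ∨ x3)
⇔ (¬x4 ∧ ¬x4) ∨ (¬x4 ∧ x2) ∨ (¬x4 ∧ x3) ∨ (x3 ∧ ¬x4) ∨ (x3 ∧ x2) ∨ (x3 ∧ x3)   [distribute ∧ over ∨]
⇔ ¬x4 ∨ x3   [simplify]

¬x4 ∨ x3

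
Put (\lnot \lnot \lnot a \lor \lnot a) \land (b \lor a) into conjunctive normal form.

(\lnot \lnot \lnot a \lor \lnot a) \land (b \lor a)
= (\lnot a \lor \lnot a) \land (b \lor a)   — double negation
= \lnot a \land (b \lor a)   — simplify

\lnot a \land (b \lor a)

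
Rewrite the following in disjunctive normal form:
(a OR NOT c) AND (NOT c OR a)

(a OR NOT c) AND (NOT c OR a)
⇔ (a AND NOT c) OR (a AND a) OR (NOT c AND NOT c) OR (NOT c AND a)   (distribute AND over OR)
⇔ a OR NOT c   (simplify)

a OR NOT c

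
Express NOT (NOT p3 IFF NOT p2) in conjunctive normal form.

NOT (NOT p3 IFF NOT p2)
≡ NOT ((NOT p3 IMPLIES NOT p2) AND (NOT p2 IMPLIES NOT p3))   (eliminate IFF)
≡ NOT ((NOT NOT p3 OR NOT p2) AND (NOT p2 IMPLIES NOT p3))   (eliminate IMPLIES)
≡ NOT ((NOT NOT p3 OR NOT p2) AND (NOT NOT p2 OR NOT p3))   (eliminate IMPLIES)
≡ NOT (NOT NOT p3 OR NOT p2) OR NOT (NOT NOT p2 OR NOT p3)   (De Morgan)
≡ (NOT NOT NOT p3 AND NOT NOT p2) OR NOT (NOT NOT p2 OR NOT p3)   (De Morgan)
≡ (NOT p3 AND NOT NOT p2) OR NOT (NOT NOT p2 OR NOT p3)   (double negation)
≡ (NOT p3 AND p2) OR NOT (NOT NOT p2 OR NOT p3)   (double negation)
≡ (NOT p3 AND p2) OR (NOT NOT NOT p2 AND NOT NOT p3)   (De Morgan)
≡ (NOT p3 AND p2) OR (NOT p2 AND NOT NOT p3)   (double negation)
≡ (NOT p3 AND p2) OR (NOT p2 AND p3)   (double negation)
≡ (NOT p3 OR NOT p2) AND (NOT p3 OR p3) AND (p2 OR NOT p2) AND (p2 OR p3)   (distribute OR over AND)
≡ (NOT p3 OR NOT p2) AND (p2 OR p3)   (simplify)

(NOT p3 OR NOT p2) AND (p2 OR p3)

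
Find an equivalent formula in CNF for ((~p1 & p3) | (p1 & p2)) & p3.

((~p1 & p3) | (p1 & p2)) & p3
= (~p1 | p1) & (~p1 | p2) & (p3 | p1) & (p3 | p2) & p3   [distribute | over &]
= (~p1 | p2) & p3   [simplify]

(~p1 | p2) & p3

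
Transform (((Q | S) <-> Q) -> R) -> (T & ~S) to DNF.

(((Q | S) <-> Q) -> R) -> (T & ~S)
⇔ ~(((Q | S) <-> Q) -> R) | (T & ~S)   (eliminate ->)
⇔ ~(~((Q | S) <-> Q) | R) | (T & ~S)   (eliminate ->)
⇔ ~(~(((Q | S) -> Q) & (Q -> (Q | S))) | R) | (T & ~S)   (eliminate <->)
⇔ ~(~((~(Q | S) | Q) & (Q -> (Q | S))) | R) | (T & ~S)   (eliminate ->)
⇔ ~(~((~(Q | S) | Q) & (~Q | Q | S)) | R) | (T & ~S)   (eliminate ->)
⇔ (~~((~(Q | S) | Q) & (~Q | Q | S)) & ~R) | (T & ~S)   (De Morgan)
⇔ ((~(Q | S) | Q) & (~Q | Q | S) & ~R) | (T & ~S)   (double negation)
⇔ (((~Q & ~S) | Q) & (~Q | Q | S) & ~R) | (T & ~S)   (De Morgan)
⇔ (~Q & ~S & ~Q & ~R) | (~Q & ~S & Q & ~R) | (~Q & ~S & S & ~R) | (Q & ~Q & ~R) | (Q & Q & ~R) | (Q & S & ~R) | (T & ~S)   (distribute & over |)
⇔ (~Q & ~S & ~R) | (Q & ~R) | (T & ~S)   (simplify)

(~Q & ~S & ~R) | (Q & ~R) | (T & ~S)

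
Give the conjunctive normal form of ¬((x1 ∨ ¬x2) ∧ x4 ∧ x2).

¬((x1 ∨ ¬x2) ∧ x4 ∧ x2)
= ¬(x1 ∨ ¬x2) ∨ ¬x4 ∨ ¬x2
= (¬x1 ∧ ¬¬x2) ∨ ¬x4 ∨ ¬x2
= (¬x1 ∧ x2) ∨ ¬x4 ∨ ¬x2
= (¬x1 ∨ ¬x4 ∨ ¬x2) ∧ (x2 ∨ ¬x4 ∨ ¬x2)
= ¬x1 ∨ ¬x4 ∨ ¬x2

¬x1 ∨ ¬x4 ∨ ¬x2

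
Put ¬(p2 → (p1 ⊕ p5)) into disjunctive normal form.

¬(p2 → (p1 ⊕ p5))
⇔ ¬(¬p2 ∨ (p1 ⊕ p5))   [eliminate →]
⇔ ¬(¬p2 ∨ (p1 ∧ ¬p5) ∨ (¬p1 ∧ p5))   [expand ⊕]
⇔ ¬¬p2 ∧ ¬(p1 ∧ ¬p5) ∧ ¬(¬p1 ∧ p5)   [De Morgan]
⇔ p2 ∧ ¬(p1 ∧ ¬p5) ∧ ¬(¬p1 ∧ p5)   [double negation]
⇔ p2 ∧ (¬p1 ∨ ¬¬p5) ∧ ¬(¬p1 ∧ p5)   [De Morgan]
⇔ p2 ∧ (¬p1 ∨ p5) ∧ ¬(¬p1 ∧ p5)   [double negation]
⇔ p2 ∧ (¬p1 ∨ p5) ∧ (¬¬p1 ∨ ¬p5)   [De Morgan]
⇔ p2 ∧ (¬p1 ∨ p5) ∧ (p1 ∨ ¬p5)   [double negation]
⇔ (p2 ∧ ¬p1 ∧ p1) ∨ (p2 ∧ ¬p1 ∧ ¬p5) ∨ (p2 ∧ p5 ∧ p1) ∨ (p2 ∧ p5 ∧ ¬p5)   [distribute ∧ over ∨]
⇔ (p2 ∧ ¬p1 ∧ ¬p5) ∨ (p2 ∧ p5 ∧ p1)   [simplify]

(p2 ∧ ¬p1 ∧ ¬p5) ∨ (p2 ∧ p5 ∧ p1)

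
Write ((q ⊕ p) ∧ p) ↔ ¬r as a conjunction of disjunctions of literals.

(¬p ∨ q ∨ ¬r) ∧ (r ∨ ¬q ∨ ¬p) ∧ (r ∨ p)

((q ⊕ p) ∧ p) ↔ ¬r
= (((q ⊕ p) ∧ p) → ¬r) ∧ (¬r → ((q ⊕ p) ∧ p))   [eliminate ↔]
= (¬((q ⊕ p) ∧ p) ∨ ¬r) ∧ (¬r → ((q ⊕ p) ∧ p))   [eliminate →]
= (¬((q ∨ p) ∧ ¬(q ∧ p) ∧ p) ∨ ¬r) ∧ (¬r → ((q ⊕ p) ∧ p))   [expand ⊕]
= (¬((q ∨ p) ∧ ¬(q ∧ p) ∧ p) ∨ ¬r) ∧ (¬¬r ∨ ((q ⊕ p) ∧ p))   [eliminate →]
= (¬((q ∨ p) ∧ ¬(q ∧ p) ∧ p) ∨ ¬r) ∧ (¬¬r ∨ ((q ∨ p) ∧ ¬(q ∧ p) ∧ p))   [expand ⊕]
= (¬(q ∨ p) ∨ ¬¬(q ∧ p) ∨ ¬p ∨ ¬r) ∧ (¬¬r ∨ ((q ∨ p) ∧ ¬(q ∧ p) ∧ p))   [De Morgan]
= ((¬q ∧ ¬p) ∨ ¬¬(q ∧ p) ∨ ¬p ∨ ¬r) ∧ (¬¬r ∨ ((q ∨ p) ∧ ¬(q ∧ p) ∧ p))   [De Morgan]
= ((¬q ∧ ¬p) ∨ (q ∧ p) ∨ ¬p ∨ ¬r) ∧ (¬¬r ∨ ((q ∨ p) ∧ ¬(q ∧ p) ∧ p))   [double negation]
= ((¬q ∧ ¬p) ∨ (q ∧ p) ∨ ¬p ∨ ¬r) ∧ (r ∨ ((q ∨ p) ∧ ¬(q ∧ p) ∧ p))   [double negation]
= ((¬q ∧ ¬p) ∨ (q ∧ p) ∨ ¬p ∨ ¬r) ∧ (r ∨ ((q ∨ p) ∧ (¬q ∨ ¬p) ∧ p))   [De Morgan]
= (¬q ∨ q ∨ ¬p ∨ ¬r) ∧ (¬q ∨ p ∨ ¬p ∨ ¬r) ∧ (¬p ∨ q ∨ ¬p ∨ ¬r) ∧ (¬p ∨ p ∨ ¬p ∨ ¬r) ∧ (r ∨ q ∨ p) ∧ (r ∨ ¬q ∨ ¬p) ∧ (r ∨ p)   [distribute ∨ over ∧]
= (¬p ∨ q ∨ ¬r) ∧ (r ∨ ¬q ∨ ¬p) ∧ (r ∨ p)   [simplify]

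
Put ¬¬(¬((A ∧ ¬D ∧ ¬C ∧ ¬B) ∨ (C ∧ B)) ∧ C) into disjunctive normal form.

C ∧ ¬B

¬¬(¬((A ∧ ¬D ∧ ¬C ∧ ¬B) ∨ (C ∧ B)) ∧ C)
≡ ¬((A ∧ ¬D ∧ ¬C ∧ ¬B) ∨ (C ∧ B)) ∧ C   (double negation)
≡ ¬(A ∧ ¬D ∧ ¬C ∧ ¬B) ∧ ¬(C ∧ B) ∧ C   (De Morgan)
≡ (¬A ∨ ¬¬D ∨ ¬¬C ∨ ¬¬B) ∧ ¬(C ∧ B) ∧ C   (De Morgan)
≡ (¬A ∨ D ∨ ¬¬C ∨ ¬¬B) ∧ ¬(C ∧ B) ∧ C   (double negation)
≡ (¬A ∨ D ∨ C ∨ ¬¬B) ∧ ¬(C ∧ B) ∧ C   (double negation)
≡ (¬A ∨ D ∨ C ∨ B) ∧ ¬(C ∧ B) ∧ C   (double negation)
≡ (¬A ∨ D ∨ C ∨ B) ∧ (¬C ∨ ¬B) ∧ C   (De Morgan)
≡ (¬A ∧ ¬C ∧ C) ∨ (¬A ∧ ¬B ∧ C) ∨ (D ∧ ¬C ∧ C) ∨ (D ∧ ¬B ∧ C) ∨ (C ∧ ¬C ∧ C) ∨ (C ∧ ¬B ∧ C) ∨ (B ∧ ¬C ∧ C) ∨ (B ∧ ¬B ∧ C)   (distribute ∧ over ∨)
≡ C ∧ ¬B   (simplify)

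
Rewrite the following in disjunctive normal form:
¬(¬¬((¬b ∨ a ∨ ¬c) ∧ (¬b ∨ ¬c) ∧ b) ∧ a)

¬(¬¬((¬b ∨ a ∨ ¬c) ∧ (¬b ∨ ¬c) ∧ b) ∧ a)
= ¬¬¬((¬b ∨ a ∨ ¬c) ∧ (¬b ∨ ¬c) ∧ b) ∨ ¬a   [De Morgan]
= ¬((¬b ∨ a ∨ ¬c) ∧ (¬b ∨ ¬c) ∧ b) ∨ ¬a   [double negation]
= ¬(¬b ∨ a ∨ ¬c) ∨ ¬(¬b ∨ ¬c) ∨ ¬b ∨ ¬a   [De Morgan]
= (¬¬b ∧ ¬a ∧ ¬¬c) ∨ ¬(¬b ∨ ¬c) ∨ ¬b ∨ ¬a   [De Morgan]
= (b ∧ ¬a ∧ ¬¬c) ∨ ¬(¬b ∨ ¬c) ∨ ¬b ∨ ¬a   [double negation]
= (b ∧ ¬a ∧ c) ∨ ¬(¬b ∨ ¬c) ∨ ¬b ∨ ¬a   [double negation]
= (b ∧ ¬a ∧ c) ∨ (¬¬b ∧ ¬¬c) ∨ ¬b ∨ ¬a   [De Morgan]
= (b ∧ ¬a ∧ c) ∨ (b ∧ ¬¬c) ∨ ¬b ∨ ¬a   [double negation]
= (b ∧ ¬a ∧ c) ∨ (b ∧ c) ∨ ¬b ∨ ¬a   [double negation]
= (b ∧ c) ∨ ¬b ∨ ¬a   [simplify]

(b ∧ c) ∨ ¬b ∨ ¬a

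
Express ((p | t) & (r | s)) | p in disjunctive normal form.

((p | t) & (r | s)) | p
= (p & r) | (p & s) | (t & r) | (t & s) | p   — distribute & over |
= (t & r) | (t & s) | p   — simplify

(t & r) | (t & s) | p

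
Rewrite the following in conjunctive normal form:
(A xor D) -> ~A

(A xor D) -> ~A
≡ ~(A xor D) | ~A   [eliminate ->]
≡ ~((A | D) & ~(A & D)) | ~A   [expand xor]
≡ ~(A | D) | ~~(A & D) | ~A   [De Morgan]
≡ (~A & ~D) | ~~(A & D) | ~A   [De Morgan]
≡ (~A & ~D) | (A & D) | ~A   [double negation]
≡ (~A | A | ~A) & (~A | D | ~A) & (~D | A | ~A) & (~D | D | ~A)   [distribute | over &]
≡ ~A | D   [simplify]

~A | D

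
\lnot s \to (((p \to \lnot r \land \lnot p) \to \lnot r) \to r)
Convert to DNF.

s \lor r

\lnot s \to (((p \to \lnot r \land \lnot p) \to \lnot r) \to r)
⇔ \lnot \lnot s \lor (((p \to \lnot r \land \lnot p) \to \lnot r) \to r)   (eliminate \to)
⇔ \lnot \lnot s \lor \lnot ((p \to \lnot r \land \lnot p) \to \lnot r) \lor r   (eliminate \to)
⇔ \lnot \lnot s \lor \lnot (\lnot (p \to \lnot r \land \lnot p) \lor \lnot r) \lor r   (eliminate \to)
⇔ \lnot \lnot s \lor \lnot (\lnot (\lnot p \lor \lnot r \land \lnot p) \lor \lnot r) \lor r   (eliminate \to)
⇔ s \lor \lnot (\lnot (\lnot p \lor \lnot r \land \lnot p) \lor \lnot r) \lor r   (double negation)
⇔ s \lor \lnot \lnot (\lnot p \lor \lnot r \land \lnot p) \land \lnot \lnot r \lor r   (De Morgan)
⇔ s \lor (\lnot p \lor \lnot r \land \lnot p) \land \lnot \lnot r \lor r   (double negation)
⇔ s \lor (\lnot p \lor \lnot r \land \lnot p) \land r \lor r   (double negation)
⇔ s \lor \lnot p \land r \lor \lnot r \land \lnot p \land r \lor r   (distribute \land over \lor)
⇔ s \lor r   (simplify)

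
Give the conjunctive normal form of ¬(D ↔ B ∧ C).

(D ∨ B) ∧ (D ∨ C) ∧ (¬B ∨ ¬C ∨ ¬D)

¬(D ↔ B ∧ C)
⇔ ¬((D → B ∧ C) ∧ (B ∧ C → D))   — eliminate ↔
⇔ ¬((¬D ∨ B ∧ C) ∧ (B ∧ C → D))   — eliminate →
⇔ ¬((¬D ∨ B ∧ C) ∧ (¬(B ∧ C) ∨ D))   — eliminate →
⇔ ¬(¬D ∨ B ∧ C) ∨ ¬(¬(B ∧ C) ∨ D)   — De Morgan
⇔ ¬¬D ∧ ¬(B ∧ C) ∨ ¬(¬(B ∧ C) ∨ D)   — De Morgan
⇔ D ∧ ¬(B ∧ C) ∨ ¬(¬(B ∧ C) ∨ D)   — double negation
⇔ D ∧ (¬B ∨ ¬C) ∨ ¬(¬(B ∧ C) ∨ D)   — De Morgan
⇔ D ∧ (¬B ∨ ¬C) ∨ ¬¬(B ∧ C) ∧ ¬D   — De Morgan
⇔ D ∧ (¬B ∨ ¬C) ∨ B ∧ C ∧ ¬D   — double negation
⇔ (D ∨ B) ∧ (D ∨ C) ∧ (D ∨ ¬D) ∧ (¬B ∨ ¬C ∨ B) ∧ (¬B ∨ ¬C ∨ C) ∧ (¬B ∨ ¬C ∨ ¬D)   — distribute ∨ over ∧
⇔ (D ∨ B) ∧ (D ∨ C) ∧ (¬B ∨ ¬C ∨ ¬D)   — simplify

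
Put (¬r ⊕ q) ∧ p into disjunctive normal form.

(¬r ∧ ¬q ∧ p) ∨ (r ∧ q ∧ p)

(¬r ⊕ q) ∧ p
= ((¬r ∧ ¬q) ∨ (¬¬r ∧ q)) ∧ p   (expand ⊕)
= ((¬r ∧ ¬q) ∨ (r ∧ q)) ∧ p   (double negation)
= (¬r ∧ ¬q ∧ p) ∨ (r ∧ q ∧ p)   (distribute ∧ over ∨)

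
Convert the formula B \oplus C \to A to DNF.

\lnot B \land \lnot C \lor C \land B \lor A

B \oplus C \to A
≡ \lnot (B \oplus C) \lor A   — eliminate \to
≡ \lnot (B \land \lnot C \lor \lnot B \land C) \lor A   — expand \oplus
≡ \lnot (B \land \lnot C) \land \lnot (\lnot B \land C) \lor A   — De Morgan
≡ (\lnot B \lor \lnot \lnot C) \land \lnot (\lnot B \land C) \lor A   — De Morgan
≡ (\lnot B \lor C) \land \lnot (\lnot B \land C) \lor A   — double negation
≡ (\lnot B \lor C) \land (\lnot \lnot B \lor \lnot C) \lor A   — De Morgan
≡ (\lnot B \lor C) \land (B \lor \lnot C) \lor A   — double negation
≡ \lnot B \land B \lor \lnot B \land \lnot C \lor C \land B \lor C \land \lnot C \lor A   — distribute \land over \lor
≡ \lnot B \land \lnot C \lor C \land B \lor A   — simplify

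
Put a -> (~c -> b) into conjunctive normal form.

a -> (~c -> b)
≡ ~a | (~c -> b)
≡ ~a | ~~c | b
≡ ~a | c | b

~a | c | b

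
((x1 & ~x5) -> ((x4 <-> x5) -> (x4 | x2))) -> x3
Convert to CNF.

(x1 | x3) & (~x5 | x3) & (~x4 | x3) & (~x2 | x3)

((x1 & ~x5) -> ((x4 <-> x5) -> (x4 | x2))) -> x3
≡ ~((x1 & ~x5) -> ((x4 <-> x5) -> (x4 | x2))) | x3   [eliminate ->]
≡ ~(~(x1 & ~x5) | ((x4 <-> x5) -> (x4 | x2))) | x3   [eliminate ->]
≡ ~(~(x1 & ~x5) | ~(x4 <-> x5) | x4 | x2) | x3   [eliminate ->]
≡ ~(~(x1 & ~x5) | ~((x4 -> x5) & (x5 -> x4)) | x4 | x2) | x3   [eliminate <->]
≡ ~(~(x1 & ~x5) | ~((~x4 | x5) & (x5 -> x4)) | x4 | x2) | x3   [eliminate ->]
≡ ~(~(x1 & ~x5) | ~((~x4 | x5) & (~x5 | x4)) | x4 | x2) | x3   [eliminate ->]
≡ (~~(x1 & ~x5) & ~~((~x4 | x5) & (~x5 | x4)) & ~x4 & ~x2) | x3   [De Morgan]
≡ (x1 & ~x5 & ~~((~x4 | x5) & (~x5 | x4)) & ~x4 & ~x2) | x3   [double negation]
≡ (x1 & ~x5 & (~x4 | x5) & (~x5 | x4) & ~x4 & ~x2) | x3   [double negation]
≡ (x1 | x3) & (~x5 | x3) & (~x4 | x5 | x3) & (~x5 | x4 | x3) & (~x4 | x3) & (~x2 | x3)   [distribute | over &]
≡ (x1 | x3) & (~x5 | x3) & (~x4 | x3) & (~x2 | x3)   [simplify]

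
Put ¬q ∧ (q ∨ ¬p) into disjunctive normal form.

¬q ∧ (q ∨ ¬p)
≡ (¬q ∧ q) ∨ (¬q ∧ ¬p)   [distribute ∧ over ∨]
≡ ¬q ∧ ¬p   [simplify]

¬q ∧ ¬p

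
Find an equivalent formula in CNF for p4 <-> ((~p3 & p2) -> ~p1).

(~p4 | p3 | ~p2 | ~p1) & (~p3 | p4) & (p2 | p4) & (p1 | p4)

p4 <-> ((~p3 & p2) -> ~p1)
⇔ (p4 -> ((~p3 & p2) -> ~p1)) & (((~p3 & p2) -> ~p1) -> p4)
⇔ (~p4 | ((~p3 & p2) -> ~p1)) & (((~p3 & p2) -> ~p1) -> p4)
⇔ (~p4 | ~(~p3 & p2) | ~p1) & (((~p3 & p2) -> ~p1) -> p4)
⇔ (~p4 | ~(~p3 & p2) | ~p1) & (~((~p3 & p2) -> ~p1) | p4)
⇔ (~p4 | ~(~p3 & p2) | ~p1) & (~(~(~p3 & p2) | ~p1) | p4)
⇔ (~p4 | ~~p3 | ~p2 | ~p1) & (~(~(~p3 & p2) | ~p1) | p4)
⇔ (~p4 | p3 | ~p2 | ~p1) & (~(~(~p3 & p2) | ~p1) | p4)
⇔ (~p4 | p3 | ~p2 | ~p1) & ((~~(~p3 & p2) & ~~p1) | p4)
⇔ (~p4 | p3 | ~p2 | ~p1) & ((~p3 & p2 & ~~p1) | p4)
⇔ (~p4 | p3 | ~p2 | ~p1) & ((~p3 & p2 & p1) | p4)
⇔ (~p4 | p3 | ~p2 | ~p1) & (~p3 | p4) & (p2 | p4) & (p1 | p4)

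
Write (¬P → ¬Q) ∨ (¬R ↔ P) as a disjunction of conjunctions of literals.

P ∨ ¬Q ∨ (R ∧ ¬P)

(¬P → ¬Q) ∨ (¬R ↔ P)
≡ ¬¬P ∨ ¬Q ∨ (¬R ↔ P)   (eliminate →)
≡ ¬¬P ∨ ¬Q ∨ ((¬R → P) ∧ (P → ¬R))   (eliminate ↔)
≡ ¬¬P ∨ ¬Q ∨ ((¬¬R ∨ P) ∧ (P → ¬R))   (eliminate →)
≡ ¬¬P ∨ ¬Q ∨ ((¬¬R ∨ P) ∧ (¬P ∨ ¬R))   (eliminate →)
≡ P ∨ ¬Q ∨ ((¬¬R ∨ P) ∧ (¬P ∨ ¬R))   (double negation)
≡ P ∨ ¬Q ∨ ((R ∨ P) ∧ (¬P ∨ ¬R))   (double negation)
≡ P ∨ ¬Q ∨ (R ∧ ¬P) ∨ (R ∧ ¬R) ∨ (P ∧ ¬P) ∨ (P ∧ ¬R)   (distribute ∧ over ∨)
≡ P ∨ ¬Q ∨ (R ∧ ¬P)   (simplify)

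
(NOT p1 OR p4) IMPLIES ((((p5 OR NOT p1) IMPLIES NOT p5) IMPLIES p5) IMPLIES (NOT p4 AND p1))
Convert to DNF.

(p1 AND NOT p4) OR NOT p5

(NOT p1 OR p4) IMPLIES ((((p5 OR NOT p1) IMPLIES NOT p5) IMPLIES p5) IMPLIES (NOT p4 AND p1))
≡ NOT (NOT p1 OR p4) OR ((((p5 OR NOT p1) IMPLIES NOT p5) IMPLIES p5) IMPLIES (NOT p4 AND p1))   [eliminate IMPLIES]
≡ NOT (NOT p1 OR p4) OR NOT (((p5 OR NOT p1) IMPLIES NOT p5) IMPLIES p5) OR (NOT p4 AND p1)   [eliminate IMPLIES]
≡ NOT (NOT p1 OR p4) OR NOT (NOT ((p5 OR NOT p1) IMPLIES NOT p5) OR p5) OR (NOT p4 AND p1)   [eliminate IMPLIES]
≡ NOT (NOT p1 OR p4) OR NOT (NOT (NOT (p5 OR NOT p1) OR NOT p5) OR p5) OR (NOT p4 AND p1)   [eliminate IMPLIES]
≡ (NOT NOT p1 AND NOT p4) OR NOT (NOT (NOT (p5 OR NOT p1) OR NOT p5) OR p5) OR (NOT p4 AND p1)   [De Morgan]
≡ (p1 AND NOT p4) OR NOT (NOT (NOT (p5 OR NOT p1) OR NOT p5) OR p5) OR (NOT p4 AND p1)   [double negation]
≡ (p1 AND NOT p4) OR (NOT NOT (NOT (p5 OR NOT p1) OR NOT p5) AND NOT p5) OR (NOT p4 AND p1)   [De Morgan]
≡ (p1 AND NOT p4) OR ((NOT (p5 OR NOT p1) OR NOT p5) AND NOT p5) OR (NOT p4 AND p1)   [double negation]
≡ (p1 AND NOT p4) OR (((NOT p5 AND NOT NOT p1) OR NOT p5) AND NOT p5) OR (NOT p4 AND p1)   [De Morgan]
≡ (p1 AND NOT p4) OR (((NOT p5 AND p1) OR NOT p5) AND NOT p5) OR (NOT p4 AND p1)   [double negation]
≡ (p1 AND NOT p4) OR (NOT p5 AND p1 AND NOT p5) OR (NOT p5 AND NOT p5) OR (NOT p4 AND p1)   [distribute AND over OR]
≡ (p1 AND NOT p4) OR NOT p5   [simplify]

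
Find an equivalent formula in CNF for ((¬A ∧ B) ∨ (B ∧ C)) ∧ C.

B ∧ C

((¬A ∧ B) ∨ (B ∧ C)) ∧ C
≡ (¬A ∨ B) ∧ (¬A ∨ C) ∧ (B ∨ B) ∧ (B ∨ C) ∧ C   [distribute ∨ over ∧]
≡ B ∧ C   [simplify]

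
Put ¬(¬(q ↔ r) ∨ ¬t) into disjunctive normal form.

¬(¬(q ↔ r) ∨ ¬t)
≡ ¬(¬((q → r) ∧ (r → q)) ∨ ¬t)   [eliminate ↔]
≡ ¬(¬((¬q ∨ r) ∧ (r → q)) ∨ ¬t)   [eliminate →]
≡ ¬(¬((¬q ∨ r) ∧ (¬r ∨ q)) ∨ ¬t)   [eliminate →]
≡ ¬¬((¬q ∨ r) ∧ (¬r ∨ q)) ∧ ¬¬t   [De Morgan]
≡ (¬q ∨ r) ∧ (¬r ∨ q) ∧ ¬¬t   [double negation]
≡ (¬q ∨ r) ∧ (¬r ∨ q) ∧ t   [double negation]
≡ ¬q ∧ ¬r ∧ t ∨ ¬q ∧ q ∧ t ∨ r ∧ ¬r ∧ t ∨ r ∧ q ∧ t   [distribute ∧ over ∨]
≡ ¬q ∧ ¬r ∧ t ∨ r ∧ q ∧ t   [simplify]

¬q ∧ ¬r ∧ t ∨ r ∧ q ∧ t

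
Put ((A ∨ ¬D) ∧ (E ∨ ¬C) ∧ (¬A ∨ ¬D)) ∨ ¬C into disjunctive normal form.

(¬D ∧ E) ∨ ¬C

((A ∨ ¬D) ∧ (E ∨ ¬C) ∧ (¬A ∨ ¬D)) ∨ ¬C
≡ (A ∧ E ∧ ¬A) ∨ (A ∧ E ∧ ¬D) ∨ (A ∧ ¬C ∧ ¬A) ∨ (A ∧ ¬C ∧ ¬D) ∨ (¬D ∧ E ∧ ¬A) ∨ (¬D ∧ E ∧ ¬D) ∨ (¬D ∧ ¬C ∧ ¬A) ∨ (¬D ∧ ¬C ∧ ¬D) ∨ ¬C   — distribute ∧ over ∨
≡ (¬D ∧ E) ∨ ¬C   — simplify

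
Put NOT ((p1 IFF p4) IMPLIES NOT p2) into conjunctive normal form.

(NOT p1 OR p4) AND (NOT p4 OR p1) AND p2

NOT ((p1 IFF p4) IMPLIES NOT p2)
≡ NOT (NOT (p1 IFF p4) OR NOT p2)
≡ NOT (NOT ((p1 IMPLIES p4) AND (p4 IMPLIES p1)) OR NOT p2)
≡ NOT (NOT ((NOT p1 OR p4) AND (p4 IMPLIES p1)) OR NOT p2)
≡ NOT (NOT ((NOT p1 OR p4) AND (NOT p4 OR p1)) OR NOT p2)
≡ NOT NOT ((NOT p1 OR p4) AND (NOT p4 OR p1)) AND NOT NOT p2
≡ (NOT p1 OR p4) AND (NOT p4 OR p1) AND NOT NOT p2
≡ (NOT p1 OR p4) AND (NOT p4 OR p1) AND p2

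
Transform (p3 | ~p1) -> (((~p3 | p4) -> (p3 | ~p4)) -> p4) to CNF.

(~p3 | p4) & (p1 | p4)

(p3 | ~p1) -> (((~p3 | p4) -> (p3 | ~p4)) -> p4)
⇔ ~(p3 | ~p1) | (((~p3 | p4) -> (p3 | ~p4)) -> p4)   [eliminate ->]
⇔ ~(p3 | ~p1) | ~((~p3 | p4) -> (p3 | ~p4)) | p4   [eliminate ->]
⇔ ~(p3 | ~p1) | ~(~(~p3 | p4) | p3 | ~p4) | p4   [eliminate ->]
⇔ (~p3 & ~~p1) | ~(~(~p3 | p4) | p3 | ~p4) | p4   [De Morgan]
⇔ (~p3 & p1) | ~(~(~p3 | p4) | p3 | ~p4) | p4   [double negation]
⇔ (~p3 & p1) | (~~(~p3 | p4) & ~p3 & ~~p4) | p4   [De Morgan]
⇔ (~p3 & p1) | ((~p3 | p4) & ~p3 & ~~p4) | p4   [double negation]
⇔ (~p3 & p1) | ((~p3 | p4) & ~p3 & p4) | p4   [double negation]
⇔ (~p3 | ~p3 | p4 | p4) & (~p3 | ~p3 | p4) & (~p3 | p4 | p4) & (p1 | ~p3 | p4 | p4) & (p1 | ~p3 | p4) & (p1 | p4 | p4)   [distribute | over &]
⇔ (~p3 | p4) & (p1 | p4)   [simplify]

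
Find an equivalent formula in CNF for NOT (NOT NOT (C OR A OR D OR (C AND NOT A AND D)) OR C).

NOT C AND NOT A AND NOT D

NOT (NOT NOT (C OR A OR D OR (C AND NOT A AND D)) OR C)
≡ NOT NOT NOT (C OR A OR D OR (C AND NOT A AND D)) AND NOT C   [De Morgan]
≡ NOT (C OR A OR D OR (C AND NOT A AND D)) AND NOT C   [double negation]
≡ NOT C AND NOT A AND NOT D AND NOT (C AND NOT A AND D) AND NOT C   [De Morgan]
≡ NOT C AND NOT A AND NOT D AND (NOT C OR NOT NOT A OR NOT D) AND NOT C   [De Morgan]
≡ NOT C AND NOT A AND NOT D AND (NOT C OR A OR NOT D) AND NOT C   [double negation]
≡ NOT C AND NOT A AND NOT D   [simplify]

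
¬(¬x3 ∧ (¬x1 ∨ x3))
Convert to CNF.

¬(¬x3 ∧ (¬x1 ∨ x3))
≡ ¬¬x3 ∨ ¬(¬x1 ∨ x3)   (De Morgan)
≡ x3 ∨ ¬(¬x1 ∨ x3)   (double negation)
≡ x3 ∨ (¬¬x1 ∧ ¬x3)   (De Morgan)
≡ x3 ∨ (x1 ∧ ¬x3)   (double negation)
≡ (x3 ∨ x1) ∧ (x3 ∨ ¬x3)   (distribute ∨ over ∧)
≡ x3 ∨ x1   (simplify)

x3 ∨ x1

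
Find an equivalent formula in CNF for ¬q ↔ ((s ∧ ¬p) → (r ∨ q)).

(q ∨ ¬s ∨ p ∨ r) ∧ ¬q

¬q ↔ ((s ∧ ¬p) → (r ∨ q))
≡ (¬q → ((s ∧ ¬p) → (r ∨ q))) ∧ (((s ∧ ¬p) → (r ∨ q)) → ¬q)   (eliminate ↔)
≡ (¬¬q ∨ ((s ∧ ¬p) → (r ∨ q))) ∧ (((s ∧ ¬p) → (r ∨ q)) → ¬q)   (eliminate →)
≡ (¬¬q ∨ ¬(s ∧ ¬p) ∨ r ∨ q) ∧ (((s ∧ ¬p) → (r ∨ q)) → ¬q)   (eliminate →)
≡ (¬¬q ∨ ¬(s ∧ ¬p) ∨ r ∨ q) ∧ (¬((s ∧ ¬p) → (r ∨ q)) ∨ ¬q)   (eliminate →)
≡ (¬¬q ∨ ¬(s ∧ ¬p) ∨ r ∨ q) ∧ (¬(¬(s ∧ ¬p) ∨ r ∨ q) ∨ ¬q)   (eliminate →)
≡ (q ∨ ¬(s ∧ ¬p) ∨ r ∨ q) ∧ (¬(¬(s ∧ ¬p) ∨ r ∨ q) ∨ ¬q)   (double negation)
≡ (q ∨ ¬s ∨ ¬¬p ∨ r ∨ q) ∧ (¬(¬(s ∧ ¬p) ∨ r ∨ q) ∨ ¬q)   (De Morgan)
≡ (q ∨ ¬s ∨ p ∨ r ∨ q) ∧ (¬(¬(s ∧ ¬p) ∨ r ∨ q) ∨ ¬q)   (double negation)
≡ (q ∨ ¬s ∨ p ∨ r ∨ q) ∧ ((¬¬(s ∧ ¬p) ∧ ¬r ∧ ¬q) ∨ ¬q)   (De Morgan)
≡ (q ∨ ¬s ∨ p ∨ r ∨ q) ∧ ((s ∧ ¬p ∧ ¬r ∧ ¬q) ∨ ¬q)   (double negation)
≡ (q ∨ ¬s ∨ p ∨ r ∨ q) ∧ (s ∨ ¬q) ∧ (¬p ∨ ¬q) ∧ (¬r ∨ ¬q) ∧ (¬q ∨ ¬q)   (distribute ∨ over ∧)
≡ (q ∨ ¬s ∨ p ∨ r) ∧ ¬q   (simplify)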